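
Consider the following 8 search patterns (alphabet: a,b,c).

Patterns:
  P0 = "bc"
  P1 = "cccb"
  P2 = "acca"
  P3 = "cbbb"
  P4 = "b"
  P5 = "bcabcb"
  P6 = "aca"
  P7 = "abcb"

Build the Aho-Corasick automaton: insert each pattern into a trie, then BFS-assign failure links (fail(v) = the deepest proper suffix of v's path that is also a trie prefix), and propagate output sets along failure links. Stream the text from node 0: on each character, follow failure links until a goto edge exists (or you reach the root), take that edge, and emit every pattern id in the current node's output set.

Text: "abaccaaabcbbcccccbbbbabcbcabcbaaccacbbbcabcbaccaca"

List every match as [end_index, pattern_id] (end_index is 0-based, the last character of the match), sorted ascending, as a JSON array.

Build:
Trie (insert patterns):
  0='ε' goto a→7 b→1 c→3
  1='b' goto c→2  ←P4
  2='bc' goto a→14  ←P0
  3='c' goto b→11 c→4
  4='cc' goto c→5
  5='ccc' goto b→6
  6='cccb' goto ·  ←P1
  7='a' goto b→19 c→8
  8='ac' goto a→18 c→9
  9='acc' goto a→10
  10='acca' goto ·  ←P2
  11='cb' goto b→12
  12='cbb' goto b→13
  13='cbbb' goto ·  ←P3
  14='bca' goto b→15
  15='bcab' goto c→16
  16='bcabc' goto b→17
  17='bcabcb' goto ·  ←P5
  18='aca' goto ·  ←P6
  19='ab' goto c→20
  20='abc' goto b→21
  21='abcb' goto ·  ←P7

Failure links (BFS by depth):
  fail(1) 'b': from fail(0)=0 chase 'b': 0 ⇒ 0;  out={4}∪out(0)={4}
  fail(3) 'c': from fail(0)=0 chase 'c': 0 ⇒ 0;  out=∅∪out(0)=∅
  fail(7) 'a': from fail(0)=0 chase 'a': 0 ⇒ 0;  out=∅∪out(0)=∅
  fail(2) 'bc': from fail(1)=0 chase 'c': 0 ⇒ 3;  out={0}∪out(3)={0}
  fail(4) 'cc': from fail(3)=0 chase 'c': 0 ⇒ 3;  out=∅∪out(3)=∅
  fail(8) 'ac': from fail(7)=0 chase 'c': 0 ⇒ 3;  out=∅∪out(3)=∅
  fail(11) 'cb': from fail(3)=0 chase 'b': 0 ⇒ 1;  out=∅∪out(1)={4}
  fail(19) 'ab': from fail(7)=0 chase 'b': 0 ⇒ 1;  out=∅∪out(1)={4}
  fail(5) 'ccc': from fail(4)=3 chase 'c': 3 ⇒ 4;  out=∅∪out(4)=∅
  fail(9) 'acc': from fail(8)=3 chase 'c': 3 ⇒ 4;  out=∅∪out(4)=∅
  fail(12) 'cbb': from fail(11)=1 chase 'b': 1→0 ⇒ 1;  out=∅∪out(1)={4}
  fail(14) 'bca': from fail(2)=3 chase 'a': 3→0 ⇒ 7;  out=∅∪out(7)=∅
  fail(18) 'aca': from fail(8)=3 chase 'a': 3→0 ⇒ 7;  out={6}∪out(7)={6}
  fail(20) 'abc': from fail(19)=1 chase 'c': 1 ⇒ 2;  out=∅∪out(2)={0}
  fail(6) 'cccb': from fail(5)=4 chase 'b': 4→3 ⇒ 11;  out={1}∪out(11)={1,4}
  fail(10) 'acca': from fail(9)=4 chase 'a': 4→3→0 ⇒ 7;  out={2}∪out(7)={2}
  fail(13) 'cbbb': from fail(12)=1 chase 'b': 1→0 ⇒ 1;  out={3}∪out(1)={3,4}
  fail(15) 'bcab': from fail(14)=7 chase 'b': 7 ⇒ 19;  out=∅∪out(19)={4}
  fail(21) 'abcb': from fail(20)=2 chase 'b': 2→3 ⇒ 11;  out={7}∪out(11)={4,7}
  fail(16) 'bcabc': from fail(15)=19 chase 'c': 19 ⇒ 20;  out=∅∪out(20)={0}
  fail(17) 'bcabcb': from fail(16)=20 chase 'b': 20 ⇒ 21;  out={5}∪out(21)={4,5,7}

Scan:
pos 0 'a': at 7
pos 1 'b': at 19  emit P4@[1:1]
pos 2 'a': at 7 ·f
pos 3 'c': at 8
pos 4 'c': at 9
pos 5 'a': at 10  emit P2@[2:5]
pos 6 'a': at 7 ·f
pos 7 'a': at 7 ·f
pos 8 'b': at 19  emit P4@[8:8]
pos 9 'c': at 20  emit P0@[8:9]
pos 10 'b': at 21  emit P4@[10:10],P7@[7:10]
pos 11 'b': at 12 ·f  emit P4@[11:11]
pos 12 'c': at 2 ·f  emit P0@[11:12]
pos 13 'c': at 4 ·f
pos 14 'c': at 5
pos 15 'c': at 5 ·f
pos 16 'c': at 5 ·f
pos 17 'b': at 6  emit P1@[14:17],P4@[17:17]
pos 18 'b': at 12 ·f  emit P4@[18:18]
pos 19 'b': at 13  emit P3@[16:19],P4@[19:19]
pos 20 'b': at 1 ·f  emit P4@[20:20]
pos 21 'a': at 7 ·f
pos 22 'b': at 19  emit P4@[22:22]
pos 23 'c': at 20  emit P0@[22:23]
pos 24 'b': at 21  emit P4@[24:24],P7@[21:24]
pos 25 'c': at 2 ·f  emit P0@[24:25]
pos 26 'a': at 14
pos 27 'b': at 15  emit P4@[27:27]
pos 28 'c': at 16  emit P0@[27:28]
pos 29 'b': at 17  emit P4@[29:29],P5@[24:29],P7@[26:29]
pos 30 'a': at 7 ·f
pos 31 'a': at 7 ·f
pos 32 'c': at 8
pos 33 'c': at 9
pos 34 'a': at 10  emit P2@[31:34]
pos 35 'c': at 8 ·f
pos 36 'b': at 11 ·f  emit P4@[36:36]
pos 37 'b': at 12  emit P4@[37:37]
pos 38 'b': at 13  emit P3@[35:38],P4@[38:38]
pos 39 'c': at 2 ·f  emit P0@[38:39]
pos 40 'a': at 14
pos 41 'b': at 15  emit P4@[41:41]
pos 42 'c': at 16  emit P0@[41:42]
pos 43 'b': at 17  emit P4@[43:43],P5@[38:43],P7@[40:43]
pos 44 'a': at 7 ·f
pos 45 'c': at 8
pos 46 'c': at 9
pos 47 'a': at 10  emit P2@[44:47]
pos 48 'c': at 8 ·f
pos 49 'a': at 18  emit P6@[47:49]

Result: [[1,4],[5,2],[8,4],[9,0],[10,4],[10,7],[11,4],[12,0],[17,1],[17,4],[18,4],[19,3],[19,4],[20,4],[22,4],[23,0],[24,4],[24,7],[25,0],[27,4],[28,0],[29,4],[29,5],[29,7],[34,2],[36,4],[37,4],[38,3],[38,4],[39,0],[41,4],[42,0],[43,4],[43,5],[43,7],[47,2],[49,6]]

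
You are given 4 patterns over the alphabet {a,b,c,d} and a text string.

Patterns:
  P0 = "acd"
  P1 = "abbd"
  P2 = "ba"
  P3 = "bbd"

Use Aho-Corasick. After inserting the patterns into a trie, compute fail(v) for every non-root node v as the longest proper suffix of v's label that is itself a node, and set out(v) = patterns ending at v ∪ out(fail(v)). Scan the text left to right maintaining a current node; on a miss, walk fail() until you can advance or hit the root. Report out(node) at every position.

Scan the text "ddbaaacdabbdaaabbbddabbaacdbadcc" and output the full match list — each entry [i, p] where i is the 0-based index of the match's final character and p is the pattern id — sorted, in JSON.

Construct AC machine:
Trie nodes:
  0='ε' goto a→1 b→7
  1='a' goto b→4 c→2
  2='ac' goto d→3
  3='acd' goto ·  [P0 ends]
  4='ab' goto b→5
  5='abb' goto d→6
  6='abbd' goto ·  [P1 ends]
  7='b' goto a→8 b→9
  8='ba' goto ·  [P2 ends]
  9='bb' goto d→10
  10='bbd' goto ·  [P3 ends]

BFS fail/out derivation:
  n1('a'): parent n0 fail=0; on 'a' 0 → fail=0;  out ∅∪∅=∅
  n7('b'): parent n0 fail=0; on 'b' 0 → fail=0;  out ∅∪∅=∅
  n2('ac'): parent n1 fail=0; on 'c' 0 → fail=0;  out ∅∪∅=∅
  n4('ab'): parent n1 fail=0; on 'b' 0 → fail=7;  out ∅∪∅=∅
  n8('ba'): parent n7 fail=0; on 'a' 0 → fail=1;  out {2}∪∅={2}
  n9('bb'): parent n7 fail=0; on 'b' 0 → fail=7;  out ∅∪∅=∅
  n3('acd'): parent n2 fail=0; on 'd' 0 → fail=0;  out {0}∪∅={0}
  n5('abb'): parent n4 fail=7; on 'b' 7 → fail=9;  out ∅∪∅=∅
  n10('bbd'): parent n9 fail=7; on 'd' 7→0 → fail=0;  out {3}∪∅={3}
  n6('abbd'): parent n5 fail=9; on 'd' 9 → fail=10;  out {1}∪{3}={1,3}

Run:
pos 0 'd': at 0
pos 1 'd': at 0
pos 2 'b': at 7
pos 3 'a': at 8  → match P2@[2:3]
pos 4 'a': at 1 (via fail)
pos 5 'a': at 1 (via fail)
pos 6 'c': at 2
pos 7 'd': at 3  → match P0@[5:7]
pos 8 'a': at 1 (via fail)
pos 9 'b': at 4
pos 10 'b': at 5
pos 11 'd': at 6  → match P1@[8:11],P3@[9:11]
pos 12 'a': at 1 (via fail)
pos 13 'a': at 1 (via fail)
pos 14 'a': at 1 (via fail)
pos 15 'b': at 4
pos 16 'b': at 5
pos 17 'b': at 9 (via fail)
pos 18 'd': at 10  → match P3@[16:18]
pos 19 'd': at 0 (via fail)
pos 20 'a': at 1
pos 21 'b': at 4
pos 22 'b': at 5
pos 23 'a': at 8 (via fail)  → match P2@[22:23]
pos 24 'a': at 1 (via fail)
pos 25 'c': at 2
pos 26 'd': at 3  → match P0@[24:26]
pos 27 'b': at 7 (via fail)
pos 28 'a': at 8  → match P2@[27:28]
pos 29 'd': at 0 (via fail)
pos 30 'c': at 0
pos 31 'c': at 0

Matches: [[3,2],[7,0],[11,1],[11,3],[18,3],[23,2],[26,0],[28,2]]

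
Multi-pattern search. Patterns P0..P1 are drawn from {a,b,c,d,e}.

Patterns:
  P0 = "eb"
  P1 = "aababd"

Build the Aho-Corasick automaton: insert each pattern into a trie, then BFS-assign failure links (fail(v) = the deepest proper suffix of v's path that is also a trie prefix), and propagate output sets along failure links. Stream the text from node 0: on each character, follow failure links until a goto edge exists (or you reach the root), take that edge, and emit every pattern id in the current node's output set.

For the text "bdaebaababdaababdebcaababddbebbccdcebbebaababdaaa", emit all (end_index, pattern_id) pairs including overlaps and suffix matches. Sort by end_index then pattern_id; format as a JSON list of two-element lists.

Build automaton:
Trie nodes:
  0='ε' goto a→3 e→1
  1='e' goto b→2
  2='eb' goto ·  [P0 ends]
  3='a' goto a→4
  4='aa' goto b→5
  5='aab' goto a→6
  6='aaba' goto b→7
  7='aabab' goto d→8
  8='aababd' goto ·  [P1 ends]

BFS fail/out derivation:
  n1('e'): parent n0 fail=0; on 'e' 0 → fail=0;  out ∅∪∅=∅
  n3('a'): parent n0 fail=0; on 'a' 0 → fail=0;  out ∅∪∅=∅
  n2('eb'): parent n1 fail=0; on 'b' 0 → fail=0;  out {0}∪∅={0}
  n4('aa'): parent n3 fail=0; on 'a' 0 → fail=3;  out ∅∪∅=∅
  n5('aab'): parent n4 fail=3; on 'b' 3→0 → fail=0;  out ∅∪∅=∅
  n6('aaba'): parent n5 fail=0; on 'a' 0 → fail=3;  out ∅∪∅=∅
  n7('aabab'): parent n6 fail=3; on 'b' 3→0 → fail=0;  out ∅∪∅=∅
  n8('aababd'): parent n7 fail=0; on 'd' 0 → fail=0;  out {1}∪∅={1}

Scan:
[0] read 'b'  n0⇒n0
[1] read 'd'  n0⇒n0
[2] read 'a'  n0⇒n3
[3] read 'e'  n3⇒n1 ·f
[4] read 'b'  n1⇒n2  → match P0@[3:4]
[5] read 'a'  n2⇒n3 ·f
[6] read 'a'  n3⇒n4
[7] read 'b'  n4⇒n5
[8] read 'a'  n5⇒n6
[9] read 'b'  n6⇒n7
[10] read 'd'  n7⇒n8  → match P1@[5:10]
[11] read 'a'  n8⇒n3 ·f
[12] read 'a'  n3⇒n4
[13] read 'b'  n4⇒n5
[14] read 'a'  n5⇒n6
[15] read 'b'  n6⇒n7
[16] read 'd'  n7⇒n8  → match P1@[11:16]
[17] read 'e'  n8⇒n1 ·f
[18] read 'b'  n1⇒n2  → match P0@[17:18]
[19] read 'c'  n2⇒n0 ·f
[20] read 'a'  n0⇒n3
[21] read 'a'  n3⇒n4
[22] read 'b'  n4⇒n5
[23] read 'a'  n5⇒n6
[24] read 'b'  n6⇒n7
[25] read 'd'  n7⇒n8  → match P1@[20:25]
[26] read 'd'  n8⇒n0 ·f
[27] read 'b'  n0⇒n0
[28] read 'e'  n0⇒n1
[29] read 'b'  n1⇒n2  → match P0@[28:29]
[30] read 'b'  n2⇒n0 ·f
[31] read 'c'  n0⇒n0
[32] read 'c'  n0⇒n0
[33] read 'd'  n0⇒n0
[34] read 'c'  n0⇒n0
[35] read 'e'  n0⇒n1
[36] read 'b'  n1⇒n2  → match P0@[35:36]
[37] read 'b'  n2⇒n0 ·f
[38] read 'e'  n0⇒n1
[39] read 'b'  n1⇒n2  → match P0@[38:39]
[40] read 'a'  n2⇒n3 ·f
[41] read 'a'  n3⇒n4
[42] read 'b'  n4⇒n5
[43] read 'a'  n5⇒n6
[44] read 'b'  n6⇒n7
[45] read 'd'  n7⇒n8  → match P1@[40:45]
[46] read 'a'  n8⇒n3 ·f
[47] read 'a'  n3⇒n4
[48] read 'a'  n4⇒n4 ·f

All matches (sorted): [[4,0],[10,1],[16,1],[18,0],[25,1],[29,0],[36,0],[39,0],[45,1]]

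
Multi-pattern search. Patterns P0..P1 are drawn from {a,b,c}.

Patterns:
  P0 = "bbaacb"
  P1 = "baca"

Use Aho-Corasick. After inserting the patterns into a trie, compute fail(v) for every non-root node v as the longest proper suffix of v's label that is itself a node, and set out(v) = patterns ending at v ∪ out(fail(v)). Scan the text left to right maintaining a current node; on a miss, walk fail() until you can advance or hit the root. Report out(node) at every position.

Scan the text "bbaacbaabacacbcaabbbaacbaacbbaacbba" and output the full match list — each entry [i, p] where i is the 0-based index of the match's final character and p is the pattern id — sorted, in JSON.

Construct AC machine:
Trie nodes:
  0='ε' goto b→1
  1='b' goto a→7 b→2
  2='bb' goto a→3
  3='bba' goto a→4
  4='bbaa' goto c→5
  5='bbaac' goto b→6
  6='bbaacb' goto ·  ←P0
  7='ba' goto c→8
  8='bac' goto a→9
  9='baca' goto ·  ←P1

Failure links (BFS by depth):
  fail(1) 'b': from fail(0)=0 chase 'b': 0 ⇒ 0;  out=∅∪out(0)=∅
  fail(2) 'bb': from fail(1)=0 chase 'b': 0 ⇒ 1;  out=∅∪out(1)=∅
  fail(7) 'ba': from fail(1)=0 chase 'a': 0 ⇒ 0;  out=∅∪out(0)=∅
  fail(3) 'bba': from fail(2)=1 chase 'a': 1 ⇒ 7;  out=∅∪out(7)=∅
  fail(8) 'bac': from fail(7)=0 chase 'c': 0 ⇒ 0;  out=∅∪out(0)=∅
  fail(4) 'bbaa': from fail(3)=7 chase 'a': 7→0 ⇒ 0;  out=∅∪out(0)=∅
  fail(9) 'baca': from fail(8)=0 chase 'a': 0 ⇒ 0;  out={1}∪out(0)={1}
  fail(5) 'bbaac': from fail(4)=0 chase 'c': 0 ⇒ 0;  out=∅∪out(0)=∅
  fail(6) 'bbaacb': from fail(5)=0 chase 'b': 0 ⇒ 1;  out={0}∪out(1)={0}

Scan:
i=0 'b': node 0→1
i=1 'b': node 1→2
i=2 'a': node 2→3
i=3 'a': node 3→4
i=4 'c': node 4→5
i=5 'b': node 5→6  → match P0@[0:5]
i=6 'a': node 6→7 ·f
i=7 'a': node 7→0 ·f
i=8 'b': node 0→1
i=9 'a': node 1→7
i=10 'c': node 7→8
i=11 'a': node 8→9  → match P1@[8:11]
i=12 'c': node 9→0 ·f
i=13 'b': node 0→1
i=14 'c': node 1→0 ·f
i=15 'a': node 0→0
i=16 'a': node 0→0
i=17 'b': node 0→1
i=18 'b': node 1→2
i=19 'b': node 2→2 ·f
i=20 'a': node 2→3
i=21 'a': node 3→4
i=22 'c': node 4→5
i=23 'b': node 5→6  → match P0@[18:23]
i=24 'a': node 6→7 ·f
i=25 'a': node 7→0 ·f
i=26 'c': node 0→0
i=27 'b': node 0→1
i=28 'b': node 1→2
i=29 'a': node 2→3
i=30 'a': node 3→4
i=31 'c': node 4→5
i=32 'b': node 5→6  → match P0@[27:32]
i=33 'b': node 6→2 ·f
i=34 'a': node 2→3

All matches (sorted): [[5,0],[11,1],[23,0],[32,0]]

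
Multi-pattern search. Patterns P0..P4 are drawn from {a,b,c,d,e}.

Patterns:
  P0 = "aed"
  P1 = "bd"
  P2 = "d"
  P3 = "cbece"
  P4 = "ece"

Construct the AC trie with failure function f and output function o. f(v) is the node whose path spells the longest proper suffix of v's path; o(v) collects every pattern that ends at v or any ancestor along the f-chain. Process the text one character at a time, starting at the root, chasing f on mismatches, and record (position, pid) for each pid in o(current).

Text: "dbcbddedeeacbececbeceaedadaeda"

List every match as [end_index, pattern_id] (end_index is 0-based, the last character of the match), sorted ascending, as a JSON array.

Construct AC machine:
Trie nodes:
  n0 'ε': a→1 b→4 c→7 d→6 e→12
  n1 'a': e→2
  n2 'ae': d→3
  n3 'aed': ·  ←P0
  n4 'b': d→5
  n5 'bd': ·  ←P1
  n6 'd': ·  ←P2
  n7 'c': b→8
  n8 'cb': e→9
  n9 'cbe': c→10
  n10 'cbec': e→11
  n11 'cbece': ·  ←P3
  n12 'e': c→13
  n13 'ec': e→14
  n14 'ece': ·  ←P4

Failure links (BFS by depth):
  fail(1) 'a': from fail(0)=0 chase 'a': 0 ⇒ 0;  out=∅∪out(0)=∅
  fail(4) 'b': from fail(0)=0 chase 'b': 0 ⇒ 0;  out=∅∪out(0)=∅
  fail(6) 'd': from fail(0)=0 chase 'd': 0 ⇒ 0;  out={2}∪out(0)={2}
  fail(7) 'c': from fail(0)=0 chase 'c': 0 ⇒ 0;  out=∅∪out(0)=∅
  fail(12) 'e': from fail(0)=0 chase 'e': 0 ⇒ 0;  out=∅∪out(0)=∅
  fail(2) 'ae': from fail(1)=0 chase 'e': 0 ⇒ 12;  out=∅∪out(12)=∅
  fail(5) 'bd': from fail(4)=0 chase 'd': 0 ⇒ 6;  out={1}∪out(6)={1,2}
  fail(8) 'cb': from fail(7)=0 chase 'b': 0 ⇒ 4;  out=∅∪out(4)=∅
  fail(13) 'ec': from fail(12)=0 chase 'c': 0 ⇒ 7;  out=∅∪out(7)=∅
  fail(3) 'aed': from fail(2)=12 chase 'd': 12→0 ⇒ 6;  out={0}∪out(6)={0,2}
  fail(9) 'cbe': from fail(8)=4 chase 'e': 4→0 ⇒ 12;  out=∅∪out(12)=∅
  fail(14) 'ece': from fail(13)=7 chase 'e': 7→0 ⇒ 12;  out={4}∪out(12)={4}
  fail(10) 'cbec': from fail(9)=12 chase 'c': 12 ⇒ 13;  out=∅∪out(13)=∅
  fail(11) 'cbece': from fail(10)=13 chase 'e': 13 ⇒ 14;  out={3}∪out(14)={3,4}

Scan:
[0] read 'd'  n0⇒n6  → match P2@[0:0]
[1] read 'b'  n6⇒n4 (via fail)
[2] read 'c'  n4⇒n7 (via fail)
[3] read 'b'  n7⇒n8
[4] read 'd'  n8⇒n5 (via fail)  → match P1@[3:4],P2@[4:4]
[5] read 'd'  n5⇒n6 (via fail)  → match P2@[5:5]
[6] read 'e'  n6⇒n12 (via fail)
[7] read 'd'  n12⇒n6 (via fail)  → match P2@[7:7]
[8] read 'e'  n6⇒n12 (via fail)
[9] read 'e'  n12⇒n12 (via fail)
[10] read 'a'  n12⇒n1 (via fail)
[11] read 'c'  n1⇒n7 (via fail)
[12] read 'b'  n7⇒n8
[13] read 'e'  n8⇒n9
[14] read 'c'  n9⇒n10
[15] read 'e'  n10⇒n11  → match P3@[11:15],P4@[13:15]
[16] read 'c'  n11⇒n13 (via fail)
[17] read 'b'  n13⇒n8 (via fail)
[18] read 'e'  n8⇒n9
[19] read 'c'  n9⇒n10
[20] read 'e'  n10⇒n11  → match P3@[16:20],P4@[18:20]
[21] read 'a'  n11⇒n1 (via fail)
[22] read 'e'  n1⇒n2
[23] read 'd'  n2⇒n3  → match P0@[21:23],P2@[23:23]
[24] read 'a'  n3⇒n1 (via fail)
[25] read 'd'  n1⇒n6 (via fail)  → match P2@[25:25]
[26] read 'a'  n6⇒n1 (via fail)
[27] read 'e'  n1⇒n2
[28] read 'd'  n2⇒n3  → match P0@[26:28],P2@[28:28]
[29] read 'a'  n3⇒n1 (via fail)

Result: [[0,2],[4,1],[4,2],[5,2],[7,2],[15,3],[15,4],[20,3],[20,4],[23,0],[23,2],[25,2],[28,0],[28,2]]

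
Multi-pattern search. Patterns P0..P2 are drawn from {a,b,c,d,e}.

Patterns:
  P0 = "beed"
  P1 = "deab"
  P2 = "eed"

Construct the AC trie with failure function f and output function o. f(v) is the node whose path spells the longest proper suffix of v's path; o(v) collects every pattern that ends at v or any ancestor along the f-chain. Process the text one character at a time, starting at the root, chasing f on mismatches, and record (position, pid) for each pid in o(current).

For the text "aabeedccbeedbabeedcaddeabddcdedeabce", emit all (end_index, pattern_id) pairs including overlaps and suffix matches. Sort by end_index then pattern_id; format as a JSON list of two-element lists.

Construct AC machine:
Trie nodes:
  n0 'ε': b→1 d→5 e→9
  n1 'b': e→2
  n2 'be': e→3
  n3 'bee': d→4
  n4 'beed': ·  [P0 ends]
  n5 'd': e→6
  n6 'de': a→7
  n7 'dea': b→8
  n8 'deab': ·  [P1 ends]
  n9 'e': e→10
  n10 'ee': d→11
  n11 'eed': ·  [P2 ends]

Failure links (BFS by depth):
  n1('b'): parent n0 fail=0; on 'b' 0 → fail=0;  out ∅∪∅=∅
  n5('d'): parent n0 fail=0; on 'd' 0 → fail=0;  out ∅∪∅=∅
  n9('e'): parent n0 fail=0; on 'e' 0 → fail=0;  out ∅∪∅=∅
  n2('be'): parent n1 fail=0; on 'e' 0 → fail=9;  out ∅∪∅=∅
  n6('de'): parent n5 fail=0; on 'e' 0 → fail=9;  out ∅∪∅=∅
  n10('ee'): parent n9 fail=0; on 'e' 0 → fail=9;  out ∅∪∅=∅
  n3('bee'): parent n2 fail=9; on 'e' 9 → fail=10;  out ∅∪∅=∅
  n7('dea'): parent n6 fail=9; on 'a' 9→0 → fail=0;  out ∅∪∅=∅
  n11('eed'): parent n10 fail=9; on 'd' 9→0 → fail=5;  out {2}∪∅={2}
  n4('beed'): parent n3 fail=10; on 'd' 10 → fail=11;  out {0}∪{2}={0,2}
  n8('deab'): parent n7 fail=0; on 'b' 0 → fail=1;  out {1}∪∅={1}

Text stream:
pos 0 'a': at 0
pos 1 'a': at 0
pos 2 'b': at 1
pos 3 'e': at 2
pos 4 'e': at 3
pos 5 'd': at 4  ** P0@[2:5],P2@[3:5]
pos 6 'c': at 0 ·f
pos 7 'c': at 0
pos 8 'b': at 1
pos 9 'e': at 2
pos 10 'e': at 3
pos 11 'd': at 4  ** P0@[8:11],P2@[9:11]
pos 12 'b': at 1 ·f
pos 13 'a': at 0 ·f
pos 14 'b': at 1
pos 15 'e': at 2
pos 16 'e': at 3
pos 17 'd': at 4  ** P0@[14:17],P2@[15:17]
pos 18 'c': at 0 ·f
pos 19 'a': at 0
pos 20 'd': at 5
pos 21 'd': at 5 ·f
pos 22 'e': at 6
pos 23 'a': at 7
pos 24 'b': at 8  ** P1@[21:24]
pos 25 'd': at 5 ·f
pos 26 'd': at 5 ·f
pos 27 'c': at 0 ·f
pos 28 'd': at 5
pos 29 'e': at 6
pos 30 'd': at 5 ·f
pos 31 'e': at 6
pos 32 'a': at 7
pos 33 'b': at 8  ** P1@[30:33]
pos 34 'c': at 0 ·f
pos 35 'e': at 9

Matches: [[5,0],[5,2],[11,0],[11,2],[17,0],[17,2],[24,1],[33,1]]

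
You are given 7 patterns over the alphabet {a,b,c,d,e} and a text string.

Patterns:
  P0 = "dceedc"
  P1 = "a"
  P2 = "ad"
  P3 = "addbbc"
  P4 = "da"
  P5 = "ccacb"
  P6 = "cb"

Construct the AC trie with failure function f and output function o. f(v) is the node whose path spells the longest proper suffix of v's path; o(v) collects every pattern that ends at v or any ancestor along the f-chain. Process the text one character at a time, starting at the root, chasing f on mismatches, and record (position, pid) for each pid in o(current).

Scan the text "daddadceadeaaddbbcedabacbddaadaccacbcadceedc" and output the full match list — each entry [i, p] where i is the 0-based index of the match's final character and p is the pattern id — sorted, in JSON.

Construct AC machine:
Trie nodes:
  0='ε' goto a→7 c→14 d→1
  1='d' goto a→13 c→2
  2='dc' goto e→3
  3='dce' goto e→4
  4='dcee' goto d→5
  5='dceed' goto c→6
  6='dceedc' goto ·  ←P0
  7='a' goto d→8  ←P1
  8='ad' goto d→9  ←P2
  9='add' goto b→10
  10='addb' goto b→11
  11='addbb' goto c→12
  12='addbbc' goto ·  ←P3
  13='da' goto ·  ←P4
  14='c' goto b→19 c→15
  15='cc' goto a→16
  16='cca' goto c→17
  17='ccac' goto b→18
  18='ccacb' goto ·  ←P5
  19='cb' goto ·  ←P6

BFS fail/out derivation:
  n1('d'): parent n0 fail=0; on 'd' 0 → fail=0;  out ∅∪∅=∅
  n7('a'): parent n0 fail=0; on 'a' 0 → fail=0;  out {1}∪∅={1}
  n14('c'): parent n0 fail=0; on 'c' 0 → fail=0;  out ∅∪∅=∅
  n2('dc'): parent n1 fail=0; on 'c' 0 → fail=14;  out ∅∪∅=∅
  n8('ad'): parent n7 fail=0; on 'd' 0 → fail=1;  out {2}∪∅={2}
  n13('da'): parent n1 fail=0; on 'a' 0 → fail=7;  out {4}∪{1}={1,4}
  n15('cc'): parent n14 fail=0; on 'c' 0 → fail=14;  out ∅∪∅=∅
  n19('cb'): parent n14 fail=0; on 'b' 0 → fail=0;  out {6}∪∅={6}
  n3('dce'): parent n2 fail=14; on 'e' 14→0 → fail=0;  out ∅∪∅=∅
  n9('add'): parent n8 fail=1; on 'd' 1→0 → fail=1;  out ∅∪∅=∅
  n16('cca'): parent n15 fail=14; on 'a' 14→0 → fail=7;  out ∅∪{1}={1}
  n4('dcee'): parent n3 fail=0; on 'e' 0 → fail=0;  out ∅∪∅=∅
  n10('addb'): parent n9 fail=1; on 'b' 1→0 → fail=0;  out ∅∪∅=∅
  n17('ccac'): parent n16 fail=7; on 'c' 7→0 → fail=14;  out ∅∪∅=∅
  n5('dceed'): parent n4 fail=0; on 'd' 0 → fail=1;  out ∅∪∅=∅
  n11('addbb'): parent n10 fail=0; on 'b' 0 → fail=0;  out ∅∪∅=∅
  n18('ccacb'): parent n17 fail=14; on 'b' 14 → fail=19;  out {5}∪{6}={5,6}
  n6('dceedc'): parent n5 fail=1; on 'c' 1 → fail=2;  out {0}∪∅={0}
  n12('addbbc'): parent n11 fail=0; on 'c' 0 → fail=14;  out {3}∪∅={3}

Run:
[0] read 'd'  n0⇒n1
[1] read 'a'  n1⇒n13  ** P1@[1:1],P4@[0:1]
[2] read 'd'  n13⇒n8 ·f  ** P2@[1:2]
[3] read 'd'  n8⇒n9
[4] read 'a'  n9⇒n13 ·f  ** P1@[4:4],P4@[3:4]
[5] read 'd'  n13⇒n8 ·f  ** P2@[4:5]
[6] read 'c'  n8⇒n2 ·f
[7] read 'e'  n2⇒n3
[8] read 'a'  n3⇒n7 ·f  ** P1@[8:8]
[9] read 'd'  n7⇒n8  ** P2@[8:9]
[10] read 'e'  n8⇒n0 ·f
[11] read 'a'  n0⇒n7  ** P1@[11:11]
[12] read 'a'  n7⇒n7 ·f  ** P1@[12:12]
[13] read 'd'  n7⇒n8  ** P2@[12:13]
[14] read 'd'  n8⇒n9
[15] read 'b'  n9⇒n10
[16] read 'b'  n10⇒n11
[17] read 'c'  n11⇒n12  ** P3@[12:17]
[18] read 'e'  n12⇒n0 ·f
[19] read 'd'  n0⇒n1
[20] read 'a'  n1⇒n13  ** P1@[20:20],P4@[19:20]
[21] read 'b'  n13⇒n0 ·f
[22] read 'a'  n0⇒n7  ** P1@[22:22]
[23] read 'c'  n7⇒n14 ·f
[24] read 'b'  n14⇒n19  ** P6@[23:24]
[25] read 'd'  n19⇒n1 ·f
[26] read 'd'  n1⇒n1 ·f
[27] read 'a'  n1⇒n13  ** P1@[27:27],P4@[26:27]
[28] read 'a'  n13⇒n7 ·f  ** P1@[28:28]
[29] read 'd'  n7⇒n8  ** P2@[28:29]
[30] read 'a'  n8⇒n13 ·f  ** P1@[30:30],P4@[29:30]
[31] read 'c'  n13⇒n14 ·f
[32] read 'c'  n14⇒n15
[33] read 'a'  n15⇒n16  ** P1@[33:33]
[34] read 'c'  n16⇒n17
[35] read 'b'  n17⇒n18  ** P5@[31:35],P6@[34:35]
[36] read 'c'  n18⇒n14 ·f
[37] read 'a'  n14⇒n7 ·f  ** P1@[37:37]
[38] read 'd'  n7⇒n8  ** P2@[37:38]
[39] read 'c'  n8⇒n2 ·f
[40] read 'e'  n2⇒n3
[41] read 'e'  n3⇒n4
[42] read 'd'  n4⇒n5
[43] read 'c'  n5⇒n6  ** P0@[38:43]

Matches: [[1,1],[1,4],[2,2],[4,1],[4,4],[5,2],[8,1],[9,2],[11,1],[12,1],[13,2],[17,3],[20,1],[20,4],[22,1],[24,6],[27,1],[27,4],[28,1],[29,2],[30,1],[30,4],[33,1],[35,5],[35,6],[37,1],[38,2],[43,0]]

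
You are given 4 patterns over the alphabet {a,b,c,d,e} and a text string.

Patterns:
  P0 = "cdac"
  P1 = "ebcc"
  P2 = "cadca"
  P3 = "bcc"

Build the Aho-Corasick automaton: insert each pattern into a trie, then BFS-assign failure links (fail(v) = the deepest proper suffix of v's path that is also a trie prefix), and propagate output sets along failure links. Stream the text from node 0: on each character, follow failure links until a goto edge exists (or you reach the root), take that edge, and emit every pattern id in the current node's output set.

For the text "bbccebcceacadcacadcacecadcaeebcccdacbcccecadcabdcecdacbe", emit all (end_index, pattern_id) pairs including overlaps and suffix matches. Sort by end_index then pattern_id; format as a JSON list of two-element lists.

Build automaton:
Trie (insert patterns):
  0='ε' goto b→13 c→1 e→5
  1='c' goto a→9 d→2
  2='cd' goto a→3
  3='cda' goto c→4
  4='cdac' goto ·  ←P0
  5='e' goto b→6
  6='eb' goto c→7
  7='ebc' goto c→8
  8='ebcc' goto ·  ←P1
  9='ca' goto d→10
  10='cad' goto c→11
  11='cadc' goto a→12
  12='cadca' goto ·  ←P2
  13='b' goto c→14
  14='bc' goto c→15
  15='bcc' goto ·  ←P3

BFS fail/out derivation:
  n1('c'): parent n0 fail=0; on 'c' 0 → fail=0;  out ∅∪∅=∅
  n5('e'): parent n0 fail=0; on 'e' 0 → fail=0;  out ∅∪∅=∅
  n13('b'): parent n0 fail=0; on 'b' 0 → fail=0;  out ∅∪∅=∅
  n2('cd'): parent n1 fail=0; on 'd' 0 → fail=0;  out ∅∪∅=∅
  n6('eb'): parent n5 fail=0; on 'b' 0 → fail=13;  out ∅∪∅=∅
  n9('ca'): parent n1 fail=0; on 'a' 0 → fail=0;  out ∅∪∅=∅
  n14('bc'): parent n13 fail=0; on 'c' 0 → fail=1;  out ∅∪∅=∅
  n3('cda'): parent n2 fail=0; on 'a' 0 → fail=0;  out ∅∪∅=∅
  n7('ebc'): parent n6 fail=13; on 'c' 13 → fail=14;  out ∅∪∅=∅
  n10('cad'): parent n9 fail=0; on 'd' 0 → fail=0;  out ∅∪∅=∅
  n15('bcc'): parent n14 fail=1; on 'c' 1→0 → fail=1;  out {3}∪∅={3}
  n4('cdac'): parent n3 fail=0; on 'c' 0 → fail=1;  out {0}∪∅={0}
  n8('ebcc'): parent n7 fail=14; on 'c' 14 → fail=15;  out {1}∪{3}={1,3}
  n11('cadc'): parent n10 fail=0; on 'c' 0 → fail=1;  out ∅∪∅=∅
  n12('cadca'): parent n11 fail=1; on 'a' 1 → fail=9;  out {2}∪∅={2}

Scan:
pos 0 'b': at 13
pos 1 'b': at 13 (fail-walked)
pos 2 'c': at 14
pos 3 'c': at 15  ** P3@[1:3]
pos 4 'e': at 5 (fail-walked)
pos 5 'b': at 6
pos 6 'c': at 7
pos 7 'c': at 8  ** P1@[4:7],P3@[5:7]
pos 8 'e': at 5 (fail-walked)
pos 9 'a': at 0 (fail-walked)
pos 10 'c': at 1
pos 11 'a': at 9
pos 12 'd': at 10
pos 13 'c': at 11
pos 14 'a': at 12  ** P2@[10:14]
pos 15 'c': at 1 (fail-walked)
pos 16 'a': at 9
pos 17 'd': at 10
pos 18 'c': at 11
pos 19 'a': at 12  ** P2@[15:19]
pos 20 'c': at 1 (fail-walked)
pos 21 'e': at 5 (fail-walked)
pos 22 'c': at 1 (fail-walked)
pos 23 'a': at 9
pos 24 'd': at 10
pos 25 'c': at 11
pos 26 'a': at 12  ** P2@[22:26]
pos 27 'e': at 5 (fail-walked)
pos 28 'e': at 5 (fail-walked)
pos 29 'b': at 6
pos 30 'c': at 7
pos 31 'c': at 8  ** P1@[28:31],P3@[29:31]
pos 32 'c': at 1 (fail-walked)
pos 33 'd': at 2
pos 34 'a': at 3
pos 35 'c': at 4  ** P0@[32:35]
pos 36 'b': at 13 (fail-walked)
pos 37 'c': at 14
pos 38 'c': at 15  ** P3@[36:38]
pos 39 'c': at 1 (fail-walked)
pos 40 'e': at 5 (fail-walked)
pos 41 'c': at 1 (fail-walked)
pos 42 'a': at 9
pos 43 'd': at 10
pos 44 'c': at 11
pos 45 'a': at 12  ** P2@[41:45]
pos 46 'b': at 13 (fail-walked)
pos 47 'd': at 0 (fail-walked)
pos 48 'c': at 1
pos 49 'e': at 5 (fail-walked)
pos 50 'c': at 1 (fail-walked)
pos 51 'd': at 2
pos 52 'a': at 3
pos 53 'c': at 4  ** P0@[50:53]
pos 54 'b': at 13 (fail-walked)
pos 55 'e': at 5 (fail-walked)

All matches (sorted): [[3,3],[7,1],[7,3],[14,2],[19,2],[26,2],[31,1],[31,3],[35,0],[38,3],[45,2],[53,0]]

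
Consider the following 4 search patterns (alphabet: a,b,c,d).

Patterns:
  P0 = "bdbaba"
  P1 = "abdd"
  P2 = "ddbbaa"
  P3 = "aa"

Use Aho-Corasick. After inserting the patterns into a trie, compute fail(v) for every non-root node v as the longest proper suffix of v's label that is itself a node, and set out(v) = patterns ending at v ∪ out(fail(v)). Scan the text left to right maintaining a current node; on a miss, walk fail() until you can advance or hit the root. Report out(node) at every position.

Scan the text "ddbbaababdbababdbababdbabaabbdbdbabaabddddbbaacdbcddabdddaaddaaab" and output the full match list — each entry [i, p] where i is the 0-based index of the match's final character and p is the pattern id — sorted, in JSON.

Construct AC machine:
Trie (insert patterns):
  0='ε' goto a→7 b→1 d→11
  1='b' goto d→2
  2='bd' goto b→3
  3='bdb' goto a→4
  4='bdba' goto b→5
  5='bdbab' goto a→6
  6='bdbaba' goto ·  ←P0
  7='a' goto a→17 b→8
  8='ab' goto d→9
  9='abd' goto d→10
  10='abdd' goto ·  ←P1
  11='d' goto d→12
  12='dd' goto b→13
  13='ddb' goto b→14
  14='ddbb' goto a→15
  15='ddbba' goto a→16
  16='ddbbaa' goto ·  ←P2
  17='aa' goto ·  ←P3

BFS fail/out derivation:
  fail(1) 'b': from fail(0)=0 chase 'b': 0 ⇒ 0;  out=∅∪out(0)=∅
  fail(7) 'a': from fail(0)=0 chase 'a': 0 ⇒ 0;  out=∅∪out(0)=∅
  fail(11) 'd': from fail(0)=0 chase 'd': 0 ⇒ 0;  out=∅∪out(0)=∅
  fail(2) 'bd': from fail(1)=0 chase 'd': 0 ⇒ 11;  out=∅∪out(11)=∅
  fail(8) 'ab': from fail(7)=0 chase 'b': 0 ⇒ 1;  out=∅∪out(1)=∅
  fail(12) 'dd': from fail(11)=0 chase 'd': 0 ⇒ 11;  out=∅∪out(11)=∅
  fail(17) 'aa': from fail(7)=0 chase 'a': 0 ⇒ 7;  out={3}∪out(7)={3}
  fail(3) 'bdb': from fail(2)=11 chase 'b': 11→0 ⇒ 1;  out=∅∪out(1)=∅
  fail(9) 'abd': from fail(8)=1 chase 'd': 1 ⇒ 2;  out=∅∪out(2)=∅
  fail(13) 'ddb': from fail(12)=11 chase 'b': 11→0 ⇒ 1;  out=∅∪out(1)=∅
  fail(4) 'bdba': from fail(3)=1 chase 'a': 1→0 ⇒ 7;  out=∅∪out(7)=∅
  fail(10) 'abdd': from fail(9)=2 chase 'd': 2→11 ⇒ 12;  out={1}∪out(12)={1}
  fail(14) 'ddbb': from fail(13)=1 chase 'b': 1→0 ⇒ 1;  out=∅∪out(1)=∅
  fail(5) 'bdbab': from fail(4)=7 chase 'b': 7 ⇒ 8;  out=∅∪out(8)=∅
  fail(15) 'ddbba': from fail(14)=1 chase 'a': 1→0 ⇒ 7;  out=∅∪out(7)=∅
  fail(6) 'bdbaba': from fail(5)=8 chase 'a': 8→1→0 ⇒ 7;  out={0}∪out(7)={0}
  fail(16) 'ddbbaa': from fail(15)=7 chase 'a': 7 ⇒ 17;  out={2}∪out(17)={2,3}

Text stream:
[0] read 'd'  n0⇒n11
[1] read 'd'  n11⇒n12
[2] read 'b'  n12⇒n13
[3] read 'b'  n13⇒n14
[4] read 'a'  n14⇒n15
[5] read 'a'  n15⇒n16  emit P2@[0:5],P3@[4:5]
[6] read 'b'  n16⇒n8 (via fail)
[7] read 'a'  n8⇒n7 (via fail)
[8] read 'b'  n7⇒n8
[9] read 'd'  n8⇒n9
[10] read 'b'  n9⇒n3 (via fail)
[11] read 'a'  n3⇒n4
[12] read 'b'  n4⇒n5
[13] read 'a'  n5⇒n6  emit P0@[8:13]
[14] read 'b'  n6⇒n8 (via fail)
[15] read 'd'  n8⇒n9
[16] read 'b'  n9⇒n3 (via fail)
[17] read 'a'  n3⇒n4
[18] read 'b'  n4⇒n5
[19] read 'a'  n5⇒n6  emit P0@[14:19]
[20] read 'b'  n6⇒n8 (via fail)
[21] read 'd'  n8⇒n9
[22] read 'b'  n9⇒n3 (via fail)
[23] read 'a'  n3⇒n4
[24] read 'b'  n4⇒n5
[25] read 'a'  n5⇒n6  emit P0@[20:25]
[26] read 'a'  n6⇒n17 (via fail)  emit P3@[25:26]
[27] read 'b'  n17⇒n8 (via fail)
[28] read 'b'  n8⇒n1 (via fail)
[29] read 'd'  n1⇒n2
[30] read 'b'  n2⇒n3
[31] read 'd'  n3⇒n2 (via fail)
[32] read 'b'  n2⇒n3
[33] read 'a'  n3⇒n4
[34] read 'b'  n4⇒n5
[35] read 'a'  n5⇒n6  emit P0@[30:35]
[36] read 'a'  n6⇒n17 (via fail)  emit P3@[35:36]
[37] read 'b'  n17⇒n8 (via fail)
[38] read 'd'  n8⇒n9
[39] read 'd'  n9⇒n10  emit P1@[36:39]
[40] read 'd'  n10⇒n12 (via fail)
[41] read 'd'  n12⇒n12 (via fail)
[42] read 'b'  n12⇒n13
[43] read 'b'  n13⇒n14
[44] read 'a'  n14⇒n15
[45] read 'a'  n15⇒n16  emit P2@[40:45],P3@[44:45]
[46] read 'c'  n16⇒n0 (via fail)
[47] read 'd'  n0⇒n11
[48] read 'b'  n11⇒n1 (via fail)
[49] read 'c'  n1⇒n0 (via fail)
[50] read 'd'  n0⇒n11
[51] read 'd'  n11⇒n12
[52] read 'a'  n12⇒n7 (via fail)
[53] read 'b'  n7⇒n8
[54] read 'd'  n8⇒n9
[55] read 'd'  n9⇒n10  emit P1@[52:55]
[56] read 'd'  n10⇒n12 (via fail)
[57] read 'a'  n12⇒n7 (via fail)
[58] read 'a'  n7⇒n17  emit P3@[57:58]
[59] read 'd'  n17⇒n11 (via fail)
[60] read 'd'  n11⇒n12
[61] read 'a'  n12⇒n7 (via fail)
[62] read 'a'  n7⇒n17  emit P3@[61:62]
[63] read 'a'  n17⇒n17 (via fail)  emit P3@[62:63]
[64] read 'b'  n17⇒n8 (via fail)

Result: [[5,2],[5,3],[13,0],[19,0],[25,0],[26,3],[35,0],[36,3],[39,1],[45,2],[45,3],[55,1],[58,3],[62,3],[63,3]]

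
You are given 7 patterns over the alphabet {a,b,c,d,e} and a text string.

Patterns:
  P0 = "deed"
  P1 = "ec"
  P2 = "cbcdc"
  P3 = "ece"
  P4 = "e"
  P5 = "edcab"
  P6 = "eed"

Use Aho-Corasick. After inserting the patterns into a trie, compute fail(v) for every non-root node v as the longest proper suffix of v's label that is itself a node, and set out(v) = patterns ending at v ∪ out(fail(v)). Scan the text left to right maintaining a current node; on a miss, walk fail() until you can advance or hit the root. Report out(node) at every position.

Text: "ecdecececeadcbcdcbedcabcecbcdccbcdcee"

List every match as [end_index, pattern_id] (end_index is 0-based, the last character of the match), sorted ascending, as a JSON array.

Build automaton:
Trie nodes:
  0='ε' goto c→7 d→1 e→5
  1='d' goto e→2
  2='de' goto e→3
  3='dee' goto d→4
  4='deed' goto ·  [P0 ends]
  5='e' goto c→6 d→13 e→17  [P4 ends]
  6='ec' goto e→12  [P1 ends]
  7='c' goto b→8
  8='cb' goto c→9
  9='cbc' goto d→10
  10='cbcd' goto c→11
  11='cbcdc' goto ·  [P2 ends]
  12='ece' goto ·  [P3 ends]
  13='ed' goto c→14
  14='edc' goto a→15
  15='edca' goto b→16
  16='edcab' goto ·  [P5 ends]
  17='ee' goto d→18
  18='eed' goto ·  [P6 ends]

BFS fail/out derivation:
  n1('d'): parent n0 fail=0; on 'd' 0 → fail=0;  out ∅∪∅=∅
  n5('e'): parent n0 fail=0; on 'e' 0 → fail=0;  out {4}∪∅={4}
  n7('c'): parent n0 fail=0; on 'c' 0 → fail=0;  out ∅∪∅=∅
  n2('de'): parent n1 fail=0; on 'e' 0 → fail=5;  out ∅∪{4}={4}
  n6('ec'): parent n5 fail=0; on 'c' 0 → fail=7;  out {1}∪∅={1}
  n8('cb'): parent n7 fail=0; on 'b' 0 → fail=0;  out ∅∪∅=∅
  n13('ed'): parent n5 fail=0; on 'd' 0 → fail=1;  out ∅∪∅=∅
  n17('ee'): parent n5 fail=0; on 'e' 0 → fail=5;  out ∅∪{4}={4}
  n3('dee'): parent n2 fail=5; on 'e' 5 → fail=17;  out ∅∪{4}={4}
  n9('cbc'): parent n8 fail=0; on 'c' 0 → fail=7;  out ∅∪∅=∅
  n12('ece'): parent n6 fail=7; on 'e' 7→0 → fail=5;  out {3}∪{4}={3,4}
  n14('edc'): parent n13 fail=1; on 'c' 1→0 → fail=7;  out ∅∪∅=∅
  n18('eed'): parent n17 fail=5; on 'd' 5 → fail=13;  out {6}∪∅={6}
  n4('deed'): parent n3 fail=17; on 'd' 17 → fail=18;  out {0}∪{6}={0,6}
  n10('cbcd'): parent n9 fail=7; on 'd' 7→0 → fail=1;  out ∅∪∅=∅
  n15('edca'): parent n14 fail=7; on 'a' 7→0 → fail=0;  out ∅∪∅=∅
  n11('cbcdc'): parent n10 fail=1; on 'c' 1→0 → fail=7;  out {2}∪∅={2}
  n16('edcab'): parent n15 fail=0; on 'b' 0 → fail=0;  out {5}∪∅={5}

Text stream:
[0] read 'e'  n0⇒n5  ** P4@[0:0]
[1] read 'c'  n5⇒n6  ** P1@[0:1]
[2] read 'd'  n6⇒n1 (via fail)
[3] read 'e'  n1⇒n2  ** P4@[3:3]
[4] read 'c'  n2⇒n6 (via fail)  ** P1@[3:4]
[5] read 'e'  n6⇒n12  ** P3@[3:5],P4@[5:5]
[6] read 'c'  n12⇒n6 (via fail)  ** P1@[5:6]
[7] read 'e'  n6⇒n12  ** P3@[5:7],P4@[7:7]
[8] read 'c'  n12⇒n6 (via fail)  ** P1@[7:8]
[9] read 'e'  n6⇒n12  ** P3@[7:9],P4@[9:9]
[10] read 'a'  n12⇒n0 (via fail)
[11] read 'd'  n0⇒n1
[12] read 'c'  n1⇒n7 (via fail)
[13] read 'b'  n7⇒n8
[14] read 'c'  n8⇒n9
[15] read 'd'  n9⇒n10
[16] read 'c'  n10⇒n11  ** P2@[12:16]
[17] read 'b'  n11⇒n8 (via fail)
[18] read 'e'  n8⇒n5 (via fail)  ** P4@[18:18]
[19] read 'd'  n5⇒n13
[20] read 'c'  n13⇒n14
[21] read 'a'  n14⇒n15
[22] read 'b'  n15⇒n16  ** P5@[18:22]
[23] read 'c'  n16⇒n7 (via fail)
[24] read 'e'  n7⇒n5 (via fail)  ** P4@[24:24]
[25] read 'c'  n5⇒n6  ** P1@[24:25]
[26] read 'b'  n6⇒n8 (via fail)
[27] read 'c'  n8⇒n9
[28] read 'd'  n9⇒n10
[29] read 'c'  n10⇒n11  ** P2@[25:29]
[30] read 'c'  n11⇒n7 (via fail)
[31] read 'b'  n7⇒n8
[32] read 'c'  n8⇒n9
[33] read 'd'  n9⇒n10
[34] read 'c'  n10⇒n11  ** P2@[30:34]
[35] read 'e'  n11⇒n5 (via fail)  ** P4@[35:35]
[36] read 'e'  n5⇒n17  ** P4@[36:36]

All matches (sorted): [[0,4],[1,1],[3,4],[4,1],[5,3],[5,4],[6,1],[7,3],[7,4],[8,1],[9,3],[9,4],[16,2],[18,4],[22,5],[24,4],[25,1],[29,2],[34,2],[35,4],[36,4]]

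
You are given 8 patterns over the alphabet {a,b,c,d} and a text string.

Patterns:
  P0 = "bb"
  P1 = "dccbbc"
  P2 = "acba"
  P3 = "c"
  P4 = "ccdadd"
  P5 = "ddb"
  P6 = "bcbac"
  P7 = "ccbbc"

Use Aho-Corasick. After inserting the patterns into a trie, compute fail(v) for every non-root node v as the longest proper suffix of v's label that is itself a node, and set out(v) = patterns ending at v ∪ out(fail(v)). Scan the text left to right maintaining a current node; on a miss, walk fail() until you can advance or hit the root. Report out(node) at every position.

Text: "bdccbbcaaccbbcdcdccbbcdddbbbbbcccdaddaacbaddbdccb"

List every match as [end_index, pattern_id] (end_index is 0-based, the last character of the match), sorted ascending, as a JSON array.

Construct AC machine:
Trie (insert patterns):
  0='ε' goto a→9 b→1 c→13 d→3
  1='b' goto b→2 c→21
  2='bb' goto ·  [P0 ends]
  3='d' goto c→4 d→19
  4='dc' goto c→5
  5='dcc' goto b→6
  6='dccb' goto b→7
  7='dccbb' goto c→8
  8='dccbbc' goto ·  [P1 ends]
  9='a' goto c→10
  10='ac' goto b→11
  11='acb' goto a→12
  12='acba' goto ·  [P2 ends]
  13='c' goto c→14  [P3 ends]
  14='cc' goto b→25 d→15
  15='ccd' goto a→16
  16='ccda' goto d→17
  17='ccdad' goto d→18
  18='ccdadd' goto ·  [P4 ends]
  19='dd' goto b→20
  20='ddb' goto ·  [P5 ends]
  21='bc' goto b→22
  22='bcb' goto a→23
  23='bcba' goto c→24
  24='bcbac' goto ·  [P6 ends]
  25='ccb' goto b→26
  26='ccbb' goto c→27
  27='ccbbc' goto ·  [P7 ends]

BFS fail/out derivation:
  fail(1) 'b': from fail(0)=0 chase 'b': 0 ⇒ 0;  out=∅∪out(0)=∅
  fail(3) 'd': from fail(0)=0 chase 'd': 0 ⇒ 0;  out=∅∪out(0)=∅
  fail(9) 'a': from fail(0)=0 chase 'a': 0 ⇒ 0;  out=∅∪out(0)=∅
  fail(13) 'c': from fail(0)=0 chase 'c': 0 ⇒ 0;  out={3}∪out(0)={3}
  fail(2) 'bb': from fail(1)=0 chase 'b': 0 ⇒ 1;  out={0}∪out(1)={0}
  fail(4) 'dc': from fail(3)=0 chase 'c': 0 ⇒ 13;  out=∅∪out(13)={3}
  fail(10) 'ac': from fail(9)=0 chase 'c': 0 ⇒ 13;  out=∅∪out(13)={3}
  fail(14) 'cc': from fail(13)=0 chase 'c': 0 ⇒ 13;  out=∅∪out(13)={3}
  fail(19) 'dd': from fail(3)=0 chase 'd': 0 ⇒ 3;  out=∅∪out(3)=∅
  fail(21) 'bc': from fail(1)=0 chase 'c': 0 ⇒ 13;  out=∅∪out(13)={3}
  fail(5) 'dcc': from fail(4)=13 chase 'c': 13 ⇒ 14;  out=∅∪out(14)={3}
  fail(11) 'acb': from fail(10)=13 chase 'b': 13→0 ⇒ 1;  out=∅∪out(1)=∅
  fail(15) 'ccd': from fail(14)=13 chase 'd': 13→0 ⇒ 3;  out=∅∪out(3)=∅
  fail(20) 'ddb': from fail(19)=3 chase 'b': 3→0 ⇒ 1;  out={5}∪out(1)={5}
  fail(22) 'bcb': from fail(21)=13 chase 'b': 13→0 ⇒ 1;  out=∅∪out(1)=∅
  fail(25) 'ccb': from fail(14)=13 chase 'b': 13→0 ⇒ 1;  out=∅∪out(1)=∅
  fail(6) 'dccb': from fail(5)=14 chase 'b': 14 ⇒ 25;  out=∅∪out(25)=∅
  fail(12) 'acba': from fail(11)=1 chase 'a': 1→0 ⇒ 9;  out={2}∪out(9)={2}
  fail(16) 'ccda': from fail(15)=3 chase 'a': 3→0 ⇒ 9;  out=∅∪out(9)=∅
  fail(23) 'bcba': from fail(22)=1 chase 'a': 1→0 ⇒ 9;  out=∅∪out(9)=∅
  fail(26) 'ccbb': from fail(25)=1 chase 'b': 1 ⇒ 2;  out=∅∪out(2)={0}
  fail(7) 'dccbb': from fail(6)=25 chase 'b': 25 ⇒ 26;  out=∅∪out(26)={0}
  fail(17) 'ccdad': from fail(16)=9 chase 'd': 9→0 ⇒ 3;  out=∅∪out(3)=∅
  fail(24) 'bcbac': from fail(23)=9 chase 'c': 9 ⇒ 10;  out={6}∪out(10)={3,6}
  fail(27) 'ccbbc': from fail(26)=2 chase 'c': 2→1 ⇒ 21;  out={7}∪out(21)={3,7}
  fail(8) 'dccbbc': from fail(7)=26 chase 'c': 26 ⇒ 27;  out={1}∪out(27)={1,3,7}
  fail(18) 'ccdadd': from fail(17)=3 chase 'd': 3 ⇒ 19;  out={4}∪out(19)={4}

Scan:
pos 0 'b': at 1
pos 1 'd': at 3 (via fail)
pos 2 'c': at 4  ** P3@[2:2]
pos 3 'c': at 5  ** P3@[3:3]
pos 4 'b': at 6
pos 5 'b': at 7  ** P0@[4:5]
pos 6 'c': at 8  ** P1@[1:6],P3@[6:6],P7@[2:6]
pos 7 'a': at 9 (via fail)
pos 8 'a': at 9 (via fail)
pos 9 'c': at 10  ** P3@[9:9]
pos 10 'c': at 14 (via fail)  ** P3@[10:10]
pos 11 'b': at 25
pos 12 'b': at 26  ** P0@[11:12]
pos 13 'c': at 27  ** P3@[13:13],P7@[9:13]
pos 14 'd': at 3 (via fail)
pos 15 'c': at 4  ** P3@[15:15]
pos 16 'd': at 3 (via fail)
pos 17 'c': at 4  ** P3@[17:17]
pos 18 'c': at 5  ** P3@[18:18]
pos 19 'b': at 6
pos 20 'b': at 7  ** P0@[19:20]
pos 21 'c': at 8  ** P1@[16:21],P3@[21:21],P7@[17:21]
pos 22 'd': at 3 (via fail)
pos 23 'd': at 19
pos 24 'd': at 19 (via fail)
pos 25 'b': at 20  ** P5@[23:25]
pos 26 'b': at 2 (via fail)  ** P0@[25:26]
pos 27 'b': at 2 (via fail)  ** P0@[26:27]
pos 28 'b': at 2 (via fail)  ** P0@[27:28]
pos 29 'b': at 2 (via fail)  ** P0@[28:29]
pos 30 'c': at 21 (via fail)  ** P3@[30:30]
pos 31 'c': at 14 (via fail)  ** P3@[31:31]
pos 32 'c': at 14 (via fail)  ** P3@[32:32]
pos 33 'd': at 15
pos 34 'a': at 16
pos 35 'd': at 17
pos 36 'd': at 18  ** P4@[31:36]
pos 37 'a': at 9 (via fail)
pos 38 'a': at 9 (via fail)
pos 39 'c': at 10  ** P3@[39:39]
pos 40 'b': at 11
pos 41 'a': at 12  ** P2@[38:41]
pos 42 'd': at 3 (via fail)
pos 43 'd': at 19
pos 44 'b': at 20  ** P5@[42:44]
pos 45 'd': at 3 (via fail)
pos 46 'c': at 4  ** P3@[46:46]
pos 47 'c': at 5  ** P3@[47:47]
pos 48 'b': at 6

Result: [[2,3],[3,3],[5,0],[6,1],[6,3],[6,7],[9,3],[10,3],[12,0],[13,3],[13,7],[15,3],[17,3],[18,3],[20,0],[21,1],[21,3],[21,7],[25,5],[26,0],[27,0],[28,0],[29,0],[30,3],[31,3],[32,3],[36,4],[39,3],[41,2],[44,5],[46,3],[47,3]]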